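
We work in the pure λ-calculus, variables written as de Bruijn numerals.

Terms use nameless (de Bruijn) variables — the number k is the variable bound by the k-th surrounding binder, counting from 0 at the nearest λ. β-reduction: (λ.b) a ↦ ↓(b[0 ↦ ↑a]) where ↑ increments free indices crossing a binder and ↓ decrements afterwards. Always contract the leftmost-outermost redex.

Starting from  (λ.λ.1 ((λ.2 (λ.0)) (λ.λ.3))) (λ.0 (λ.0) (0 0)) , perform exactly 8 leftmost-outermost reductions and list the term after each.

  start: (λ.λ.1 ((λ.2 (λ.0)) (λ.λ.3))) (λ.0 (λ.0) (0 0))
  step 1: λ.(λ.0 (λ.0) (0 0)) ((λ.(λ.0 (λ.0) (0 0)) (λ.0)) (λ.λ.λ.0 (λ.0) (0 0)))
  step 2: λ.(λ.(λ.0 (λ.0) (0 0)) (λ.0)) (λ.λ.λ.0 (λ.0) (0 0)) (λ.0) ((λ.(λ.0 (λ.0) (0 0)) (λ.0)) (λ.λ.λ.0 (λ.0) (0 0)) ((λ.(λ.0 (λ.0) (0 0)) (λ.0)) (λ.λ.λ.0 (λ.0) (0 0))))
  step 3: λ.(λ.0 (λ.0) (0 0)) (λ.0) (λ.0) ((λ.(λ.0 (λ.0) (0 0)) (λ.0)) (λ.λ.λ.0 (λ.0) (0 0)) ((λ.(λ.0 (λ.0) (0 0)) (λ.0)) (λ.λ.λ.0 (λ.0) (0 0))))
  step 4: λ.(λ.0) (λ.0) ((λ.0) (λ.0)) (λ.0) ((λ.(λ.0 (λ.0) (0 0)) (λ.0)) (λ.λ.λ.0 (λ.0) (0 0)) ((λ.(λ.0 (λ.0) (0 0)) (λ.0)) (λ.λ.λ.0 (λ.0) (0 0))))
  step 5: λ.(λ.0) ((λ.0) (λ.0)) (λ.0) ((λ.(λ.0 (λ.0) (0 0)) (λ.0)) (λ.λ.λ.0 (λ.0) (0 0)) ((λ.(λ.0 (λ.0) (0 0)) (λ.0)) (λ.λ.λ.0 (λ.0) (0 0))))
  step 6: λ.(λ.0) (λ.0) (λ.0) ((λ.(λ.0 (λ.0) (0 0)) (λ.0)) (λ.λ.λ.0 (λ.0) (0 0)) ((λ.(λ.0 (λ.0) (0 0)) (λ.0)) (λ.λ.λ.0 (λ.0) (0 0))))
  step 7: λ.(λ.0) (λ.0) ((λ.(λ.0 (λ.0) (0 0)) (λ.0)) (λ.λ.λ.0 (λ.0) (0 0)) ((λ.(λ.0 (λ.0) (0 0)) (λ.0)) (λ.λ.λ.0 (λ.0) (0 0))))
  step 8: λ.(λ.0) ((λ.(λ.0 (λ.0) (0 0)) (λ.0)) (λ.λ.λ.0 (λ.0) (0 0)) ((λ.(λ.0 (λ.0) (0 0)) (λ.0)) (λ.λ.λ.0 (λ.0) (0 0))))

Answer: after 8 steps: λ.(λ.0) ((λ.(λ.0 (λ.0) (0 0)) (λ.0)) (λ.λ.λ.0 (λ.0) (0 0)) ((λ.(λ.0 (λ.0) (0 0)) (λ.0)) (λ.λ.λ.0 (λ.0) (0 0))))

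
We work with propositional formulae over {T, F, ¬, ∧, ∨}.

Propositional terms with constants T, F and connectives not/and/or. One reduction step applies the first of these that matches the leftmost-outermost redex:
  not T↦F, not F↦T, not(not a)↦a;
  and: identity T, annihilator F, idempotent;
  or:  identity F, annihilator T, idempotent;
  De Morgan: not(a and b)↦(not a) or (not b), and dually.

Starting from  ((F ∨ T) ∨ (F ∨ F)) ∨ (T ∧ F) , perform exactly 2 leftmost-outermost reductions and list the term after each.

Answer: after 2 steps: T ∨ (T ∧ F)

Reduction:
  start: ((F ∨ T) ∨ (F ∨ F)) ∨ (T ∧ F)
  step 1: (T ∨ (F ∨ F)) ∨ (T ∧ F)
  step 2: T ∨ (T ∧ F)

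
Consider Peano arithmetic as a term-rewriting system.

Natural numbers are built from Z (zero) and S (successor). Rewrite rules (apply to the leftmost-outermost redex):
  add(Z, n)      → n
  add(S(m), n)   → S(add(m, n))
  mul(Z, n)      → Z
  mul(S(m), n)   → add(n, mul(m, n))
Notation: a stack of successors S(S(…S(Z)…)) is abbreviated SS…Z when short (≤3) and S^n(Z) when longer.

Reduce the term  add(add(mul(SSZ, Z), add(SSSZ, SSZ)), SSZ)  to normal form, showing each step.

  start: add(add(mul(SSZ, Z), add(SSSZ, SSZ)), SSZ)
  [1] add(add(add(Z, mul(SZ, Z)), add(SSSZ, SSZ)), SSZ)
  [2] add(add(mul(SZ, Z), add(SSSZ, SSZ)), SSZ)
  [3] add(add(add(Z, mul(Z, Z)), add(SSSZ, SSZ)), SSZ)
  [4] add(add(mul(Z, Z), add(SSSZ, SSZ)), SSZ)
  [5] add(add(Z, add(SSSZ, SSZ)), SSZ)
  [6] add(add(SSSZ, SSZ), SSZ)
  [7] add(S(add(SSZ, SSZ)), SSZ)
  [8] S(add(add(SSZ, SSZ), SSZ))
  [9] S(add(S(add(SZ, SSZ)), SSZ))
  [10] S(S(add(add(SZ, SSZ), SSZ)))
  [11] S(S(add(S(add(Z, SSZ)), SSZ)))
  [12] S(S(S(add(add(Z, SSZ), SSZ))))
  [13] S(S(S(add(SSZ, SSZ))))
  [14] S(S(S(S(add(SZ, SSZ)))))
  [15] S(S(S(S(S(add(Z, SSZ))))))
  [16] S^7(Z)

Answer: normal form = S^7(Z)  (in 16 steps)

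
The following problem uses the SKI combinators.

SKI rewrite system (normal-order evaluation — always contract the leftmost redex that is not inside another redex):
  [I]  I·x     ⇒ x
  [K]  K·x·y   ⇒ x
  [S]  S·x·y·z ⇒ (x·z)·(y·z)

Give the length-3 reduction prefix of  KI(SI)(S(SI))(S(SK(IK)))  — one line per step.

  start: KI(SI)(S(SI))(S(SK(IK)))
  step 1: I(S(SI))(S(SK(IK)))
  step 2: S(SI)(S(SK(IK)))
  step 3: S(SI)(S(SKK))

Answer: after 3 steps: S(SI)(S(SKK))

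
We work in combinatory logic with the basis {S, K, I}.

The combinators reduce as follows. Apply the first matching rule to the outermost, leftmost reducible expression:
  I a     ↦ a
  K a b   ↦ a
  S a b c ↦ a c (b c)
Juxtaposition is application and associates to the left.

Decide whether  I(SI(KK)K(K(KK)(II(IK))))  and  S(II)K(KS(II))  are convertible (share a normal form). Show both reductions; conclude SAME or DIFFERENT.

Term A:
  start: I(SI(KK)K(K(KK)(II(IK))))
  →1  SI(KK)K(K(KK)(II(IK)))
  →2  IK(KKK)(K(KK)(II(IK)))
  →3  K(KKK)(K(KK)(II(IK)))
  →4  KKK
  →5  K

Term B:
  start: S(II)K(KS(II))
  →1  II(KS(II))(K(KS(II)))
  →2  I(KS(II))(K(KS(II)))
  →3  KS(II)(K(KS(II)))
  →4  S(K(KS(II)))
  →5  S(KS)

Answer: DIFFERENT — A ⇓ K, B ⇓ S(KS)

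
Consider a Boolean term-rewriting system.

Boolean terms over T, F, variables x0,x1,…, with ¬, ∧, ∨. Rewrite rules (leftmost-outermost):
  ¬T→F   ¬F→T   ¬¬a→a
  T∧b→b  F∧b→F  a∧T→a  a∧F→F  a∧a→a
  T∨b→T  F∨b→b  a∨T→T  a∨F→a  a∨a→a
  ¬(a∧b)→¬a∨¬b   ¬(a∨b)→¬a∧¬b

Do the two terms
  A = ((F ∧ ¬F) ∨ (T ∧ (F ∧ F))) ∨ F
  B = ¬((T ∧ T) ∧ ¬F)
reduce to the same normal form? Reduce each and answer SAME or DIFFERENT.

Term A:
  start: ((F ∧ ¬F) ∨ (T ∧ (F ∧ F))) ∨ F
  step 1: (F ∧ ¬F) ∨ (T ∧ (F ∧ F))
  step 2: F ∨ (T ∧ (F ∧ F))
  step 3: T ∧ (F ∧ F)
  step 4: F ∧ F
  step 5: F

Term B:
  start: ¬((T ∧ T) ∧ ¬F)
  step 1: ¬(T ∧ T) ∨ ¬¬F
  step 2: (¬T ∨ ¬T) ∨ ¬¬F
  step 3: ¬T ∨ ¬¬F
  step 4: F ∨ ¬¬F
  step 5: ¬¬F
  step 6: F

Answer: SAME — A ⇓ F, B ⇓ F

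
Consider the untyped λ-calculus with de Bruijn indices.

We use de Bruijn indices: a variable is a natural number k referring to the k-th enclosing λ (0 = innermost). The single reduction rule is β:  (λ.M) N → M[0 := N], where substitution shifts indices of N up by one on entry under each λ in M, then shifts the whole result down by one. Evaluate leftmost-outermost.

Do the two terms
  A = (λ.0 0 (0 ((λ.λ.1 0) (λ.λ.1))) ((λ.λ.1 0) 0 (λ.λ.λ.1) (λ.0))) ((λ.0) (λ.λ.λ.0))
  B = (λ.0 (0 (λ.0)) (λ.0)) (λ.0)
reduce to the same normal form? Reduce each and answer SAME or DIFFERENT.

Answer: SAME — A ⇓ λ.0, B ⇓ λ.0

Working:
Term A:
  start: (λ.0 0 (0 ((λ.λ.1 0) (λ.λ.1))) ((λ.λ.1 0) 0 (λ.λ.λ.1) (λ.0))) ((λ.0) (λ.λ.λ.0))
  [1] (λ.0) (λ.λ.λ.0) ((λ.0) (λ.λ.λ.0)) ((λ.0) (λ.λ.λ.0) ((λ.λ.1 0) (λ.λ.1))) ((λ.λ.1 0) ((λ.0) (λ.λ.λ.0)) (λ.λ.λ.1) (λ.0))
  [2] (λ.λ.λ.0) ((λ.0) (λ.λ.λ.0)) ((λ.0) (λ.λ.λ.0) ((λ.λ.1 0) (λ.λ.1))) ((λ.λ.1 0) ((λ.0) (λ.λ.λ.0)) (λ.λ.λ.1) (λ.0))
  [3] (λ.λ.0) ((λ.0) (λ.λ.λ.0) ((λ.λ.1 0) (λ.λ.1))) ((λ.λ.1 0) ((λ.0) (λ.λ.λ.0)) (λ.λ.λ.1) (λ.0))
  [4] (λ.0) ((λ.λ.1 0) ((λ.0) (λ.λ.λ.0)) (λ.λ.λ.1) (λ.0))
  [5] (λ.λ.1 0) ((λ.0) (λ.λ.λ.0)) (λ.λ.λ.1) (λ.0)
  [6] (λ.(λ.0) (λ.λ.λ.0) 0) (λ.λ.λ.1) (λ.0)
  [7] (λ.0) (λ.λ.λ.0) (λ.λ.λ.1) (λ.0)
  [8] (λ.λ.λ.0) (λ.λ.λ.1) (λ.0)
  [9] (λ.λ.0) (λ.0)
  [10] λ.0

Term B:
  start: (λ.0 (0 (λ.0)) (λ.0)) (λ.0)
  [1] (λ.0) ((λ.0) (λ.0)) (λ.0)
  [2] (λ.0) (λ.0) (λ.0)
  [3] (λ.0) (λ.0)
  [4] λ.0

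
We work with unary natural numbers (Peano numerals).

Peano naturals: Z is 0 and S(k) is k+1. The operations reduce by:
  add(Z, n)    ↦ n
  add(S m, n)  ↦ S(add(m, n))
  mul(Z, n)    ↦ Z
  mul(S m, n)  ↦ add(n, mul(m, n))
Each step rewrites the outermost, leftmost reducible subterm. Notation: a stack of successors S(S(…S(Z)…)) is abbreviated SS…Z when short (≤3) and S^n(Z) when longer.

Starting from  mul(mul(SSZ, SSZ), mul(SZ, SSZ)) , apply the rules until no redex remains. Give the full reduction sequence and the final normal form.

Answer: normal form = S^8(Z)  (in 46 steps)

Reduction:
  start: mul(mul(SSZ, SSZ), mul(SZ, SSZ))
  [1] mul(add(SSZ, mul(SZ, SSZ)), mul(SZ, SSZ))
  [2] mul(S(add(SZ, mul(SZ, SSZ))), mul(SZ, SSZ))
  [3] add(mul(SZ, SSZ), mul(add(SZ, mul(SZ, SSZ)), mul(SZ, SSZ)))
  [4] add(add(SSZ, mul(Z, SSZ)), mul(add(SZ, mul(SZ, SSZ)), mul(SZ, SSZ)))
  [5] add(S(add(SZ, mul(Z, SSZ))), mul(add(SZ, mul(SZ, SSZ)), mul(SZ, SSZ)))
  [6] S(add(add(SZ, mul(Z, SSZ)), mul(add(SZ, mul(SZ, SSZ)), mul(SZ, SSZ))))
  [7] S(add(S(add(Z, mul(Z, SSZ))), mul(add(SZ, mul(SZ, SSZ)), mul(SZ, SSZ))))
  [8] S(S(add(add(Z, mul(Z, SSZ)), mul(add(SZ, mul(SZ, SSZ)), mul(SZ, SSZ)))))
  [9] S(S(add(mul(Z, SSZ), mul(add(SZ, mul(SZ, SSZ)), mul(SZ, SSZ)))))
  [10] S(S(add(Z, mul(add(SZ, mul(SZ, SSZ)), mul(SZ, SSZ)))))
  [11] S(S(mul(add(SZ, mul(SZ, SSZ)), mul(SZ, SSZ))))
  [12] S(S(mul(S(add(Z, mul(SZ, SSZ))), mul(SZ, SSZ))))
  [13] S(S(add(mul(SZ, SSZ), mul(add(Z, mul(SZ, SSZ)), mul(SZ, SSZ)))))
  [14] S(S(add(add(SSZ, mul(Z, SSZ)), mul(add(Z, mul(SZ, SSZ)), mul(SZ, SSZ)))))
  [15] S(S(add(S(add(SZ, mul(Z, SSZ))), mul(add(Z, mul(SZ, SSZ)), mul(SZ, SSZ)))))
  [16] S(S(S(add(add(SZ, mul(Z, SSZ)), mul(add(Z, mul(SZ, SSZ)), mul(SZ, SSZ))))))
  [17] S(S(S(add(S(add(Z, mul(Z, SSZ))), mul(add(Z, mul(SZ, SSZ)), mul(SZ, SSZ))))))
  [18] S(S(S(S(add(add(Z, mul(Z, SSZ)), mul(add(Z, mul(SZ, SSZ)), mul(SZ, SSZ)))))))
  [19] S(S(S(S(add(mul(Z, SSZ), mul(add(Z, mul(SZ, SSZ)), mul(SZ, SSZ)))))))
  [20] S(S(S(S(add(Z, mul(add(Z, mul(SZ, SSZ)), mul(SZ, SSZ)))))))
  [21] S(S(S(S(mul(add(Z, mul(SZ, SSZ)), mul(SZ, SSZ))))))
  [22] S(S(S(S(mul(mul(SZ, SSZ), mul(SZ, SSZ))))))
  [23] S(S(S(S(mul(add(SSZ, mul(Z, SSZ)), mul(SZ, SSZ))))))
  [24] S(S(S(S(mul(S(add(SZ, mul(Z, SSZ))), mul(SZ, SSZ))))))
  [25] S(S(S(S(add(mul(SZ, SSZ), mul(add(SZ, mul(Z, SSZ)), mul(SZ, SSZ)))))))
  [26] S(S(S(S(add(add(SSZ, mul(Z, SSZ)), mul(add(SZ, mul(Z, SSZ)), mul(SZ, SSZ)))))))
  [27] S(S(S(S(add(S(add(SZ, mul(Z, SSZ))), mul(add(SZ, mul(Z, SSZ)), mul(SZ, SSZ)))))))
  [28] S(S(S(S(S(add(add(SZ, mul(Z, SSZ)), mul(add(SZ, mul(Z, SSZ)), mul(SZ, SSZ))))))))
  [29] S(S(S(S(S(add(S(add(Z, mul(Z, SSZ))), mul(add(SZ, mul(Z, SSZ)), mul(SZ, SSZ))))))))
  [30] S(S(S(S(S(S(add(add(Z, mul(Z, SSZ)), mul(add(SZ, mul(Z, SSZ)), mul(SZ, SSZ)))))))))
  [31] S(S(S(S(S(S(add(mul(Z, SSZ), mul(add(SZ, mul(Z, SSZ)), mul(SZ, SSZ)))))))))
  [32] S(S(S(S(S(S(add(Z, mul(add(SZ, mul(Z, SSZ)), mul(SZ, SSZ)))))))))
  [33] S(S(S(S(S(S(mul(add(SZ, mul(Z, SSZ)), mul(SZ, SSZ))))))))
  [34] S(S(S(S(S(S(mul(S(add(Z, mul(Z, SSZ))), mul(SZ, SSZ))))))))
  [35] S(S(S(S(S(S(add(mul(SZ, SSZ), mul(add(Z, mul(Z, SSZ)), mul(SZ, SSZ)))))))))
  [36] S(S(S(S(S(S(add(add(SSZ, mul(Z, SSZ)), mul(add(Z, mul(Z, SSZ)), mul(SZ, SSZ)))))))))
  [37] S(S(S(S(S(S(add(S(add(SZ, mul(Z, SSZ))), mul(add(Z, mul(Z, SSZ)), mul(SZ, SSZ)))))))))
  [38] S(S(S(S(S(S(S(add(add(SZ, mul(Z, SSZ)), mul(add(Z, mul(Z, SSZ)), mul(SZ, SSZ))))))))))
  [39] S(S(S(S(S(S(S(add(S(add(Z, mul(Z, SSZ))), mul(add(Z, mul(Z, SSZ)), mul(SZ, SSZ))))))))))
  [40] S(S(S(S(S(S(S(S(add(add(Z, mul(Z, SSZ)), mul(add(Z, mul(Z, SSZ)), mul(SZ, SSZ)))))))))))
  [41] S(S(S(S(S(S(S(S(add(mul(Z, SSZ), mul(add(Z, mul(Z, SSZ)), mul(SZ, SSZ)))))))))))
  [42] S(S(S(S(S(S(S(S(add(Z, mul(add(Z, mul(Z, SSZ)), mul(SZ, SSZ)))))))))))
  [43] S(S(S(S(S(S(S(S(mul(add(Z, mul(Z, SSZ)), mul(SZ, SSZ))))))))))
  [44] S(S(S(S(S(S(S(S(mul(mul(Z, SSZ), mul(SZ, SSZ))))))))))
  [45] S(S(S(S(S(S(S(S(mul(Z, mul(SZ, SSZ))))))))))
  [46] S^8(Z)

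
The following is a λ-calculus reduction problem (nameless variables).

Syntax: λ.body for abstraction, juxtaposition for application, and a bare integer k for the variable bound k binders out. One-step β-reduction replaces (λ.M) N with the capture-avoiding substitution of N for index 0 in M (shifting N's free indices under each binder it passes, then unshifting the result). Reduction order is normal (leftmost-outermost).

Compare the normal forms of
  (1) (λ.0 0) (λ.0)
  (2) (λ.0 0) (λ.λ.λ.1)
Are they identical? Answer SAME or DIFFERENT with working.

Term A:
  start: (λ.0 0) (λ.0)
  step 1: (λ.0) (λ.0)
  step 2: λ.0

Term B:
  start: (λ.0 0) (λ.λ.λ.1)
  step 1: (λ.λ.λ.1) (λ.λ.λ.1)
  step 2: λ.λ.1

Answer: DIFFERENT — A ⇓ λ.0, B ⇓ λ.λ.1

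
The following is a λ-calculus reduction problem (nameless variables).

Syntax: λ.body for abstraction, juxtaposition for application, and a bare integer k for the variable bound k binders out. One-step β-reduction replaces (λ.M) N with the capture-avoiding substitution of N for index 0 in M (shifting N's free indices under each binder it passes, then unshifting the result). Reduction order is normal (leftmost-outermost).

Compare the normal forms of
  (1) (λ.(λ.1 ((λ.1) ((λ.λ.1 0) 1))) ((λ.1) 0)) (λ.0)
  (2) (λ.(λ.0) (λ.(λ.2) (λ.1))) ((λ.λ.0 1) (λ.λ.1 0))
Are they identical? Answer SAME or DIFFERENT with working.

Answer: DIFFERENT — A ⇓ λ.0, B ⇓ λ.λ.0 (λ.λ.1 0)

Derivation:
Term A:
  start: (λ.(λ.1 ((λ.1) ((λ.λ.1 0) 1))) ((λ.1) 0)) (λ.0)
  step 1: (λ.(λ.0) ((λ.1) ((λ.λ.1 0) (λ.0)))) ((λ.λ.0) (λ.0))
  step 2: (λ.0) ((λ.(λ.λ.0) (λ.0)) ((λ.λ.1 0) (λ.0)))
  step 3: (λ.(λ.λ.0) (λ.0)) ((λ.λ.1 0) (λ.0))
  step 4: (λ.λ.0) (λ.0)
  step 5: λ.0

Term B:
  start: (λ.(λ.0) (λ.(λ.2) (λ.1))) ((λ.λ.0 1) (λ.λ.1 0))
  step 1: (λ.0) (λ.(λ.(λ.λ.0 1) (λ.λ.1 0)) (λ.1))
  step 2: λ.(λ.(λ.λ.0 1) (λ.λ.1 0)) (λ.1)
  step 3: λ.(λ.λ.0 1) (λ.λ.1 0)
  step 4: λ.λ.0 (λ.λ.1 0)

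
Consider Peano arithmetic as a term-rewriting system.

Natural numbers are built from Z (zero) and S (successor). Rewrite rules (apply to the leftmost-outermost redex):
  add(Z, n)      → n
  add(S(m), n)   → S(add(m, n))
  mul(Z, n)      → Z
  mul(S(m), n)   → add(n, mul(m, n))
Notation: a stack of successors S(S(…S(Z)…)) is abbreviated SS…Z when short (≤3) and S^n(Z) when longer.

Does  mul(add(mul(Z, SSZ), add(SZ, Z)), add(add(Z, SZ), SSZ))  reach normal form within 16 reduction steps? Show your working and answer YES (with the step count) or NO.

Answer: YES — reaches normal form SSSZ in 13 ≤ 16 steps

Reduction:
  start: mul(add(mul(Z, SSZ), add(SZ, Z)), add(add(Z, SZ), SSZ))
  [1] mul(add(Z, add(SZ, Z)), add(add(Z, SZ), SSZ))
  [2] mul(add(SZ, Z), add(add(Z, SZ), SSZ))
  [3] mul(S(add(Z, Z)), add(add(Z, SZ), SSZ))
  [4] add(add(add(Z, SZ), SSZ), mul(add(Z, Z), add(add(Z, SZ), SSZ)))
  [5] add(add(SZ, SSZ), mul(add(Z, Z), add(add(Z, SZ), SSZ)))
  [6] add(S(add(Z, SSZ)), mul(add(Z, Z), add(add(Z, SZ), SSZ)))
  [7] S(add(add(Z, SSZ), mul(add(Z, Z), add(add(Z, SZ), SSZ))))
  [8] S(add(SSZ, mul(add(Z, Z), add(add(Z, SZ), SSZ))))
  [9] S(S(add(SZ, mul(add(Z, Z), add(add(Z, SZ), SSZ)))))
  [10] S(S(S(add(Z, mul(add(Z, Z), add(add(Z, SZ), SSZ))))))
  [11] S(S(S(mul(add(Z, Z), add(add(Z, SZ), SSZ)))))
  [12] S(S(S(mul(Z, add(add(Z, SZ), SSZ)))))
  [13] SSSZ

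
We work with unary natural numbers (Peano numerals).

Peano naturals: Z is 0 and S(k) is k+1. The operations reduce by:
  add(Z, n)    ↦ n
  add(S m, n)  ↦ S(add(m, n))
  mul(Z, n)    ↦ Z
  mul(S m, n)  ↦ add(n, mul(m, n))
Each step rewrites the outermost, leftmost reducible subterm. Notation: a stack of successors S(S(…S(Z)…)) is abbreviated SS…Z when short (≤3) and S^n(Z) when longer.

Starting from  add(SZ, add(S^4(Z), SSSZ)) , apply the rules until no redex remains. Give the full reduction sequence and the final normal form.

  start: add(SZ, add(S^4(Z), SSSZ))
  →1  S(add(Z, add(S^4(Z), SSSZ)))
  →2  S(add(S^4(Z), SSSZ))
  →3  S(S(add(SSSZ, SSSZ)))
  →4  S(S(S(add(SSZ, SSSZ))))
  →5  S(S(S(S(add(SZ, SSSZ)))))
  →6  S(S(S(S(S(add(Z, SSSZ))))))
  →7  S^8(Z)

Answer: normal form = S^8(Z)  (in 7 steps)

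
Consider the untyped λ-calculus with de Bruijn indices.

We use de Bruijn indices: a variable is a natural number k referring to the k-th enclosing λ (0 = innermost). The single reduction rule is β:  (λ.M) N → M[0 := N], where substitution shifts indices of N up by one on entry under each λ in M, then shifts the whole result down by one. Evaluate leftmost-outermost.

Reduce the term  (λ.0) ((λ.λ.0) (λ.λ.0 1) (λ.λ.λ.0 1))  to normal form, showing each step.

  start: (λ.0) ((λ.λ.0) (λ.λ.0 1) (λ.λ.λ.0 1))
  step 1: (λ.λ.0) (λ.λ.0 1) (λ.λ.λ.0 1)
  step 2: (λ.0) (λ.λ.λ.0 1)
  step 3: λ.λ.λ.0 1

Answer: normal form = λ.λ.λ.0 1  (in 3 steps)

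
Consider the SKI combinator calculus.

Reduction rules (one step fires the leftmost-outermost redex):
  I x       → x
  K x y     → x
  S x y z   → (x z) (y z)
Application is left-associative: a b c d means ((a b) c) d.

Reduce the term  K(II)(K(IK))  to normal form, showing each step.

  start: K(II)(K(IK))
  step 1: II
  step 2: I

Answer: normal form = I  (in 2 steps)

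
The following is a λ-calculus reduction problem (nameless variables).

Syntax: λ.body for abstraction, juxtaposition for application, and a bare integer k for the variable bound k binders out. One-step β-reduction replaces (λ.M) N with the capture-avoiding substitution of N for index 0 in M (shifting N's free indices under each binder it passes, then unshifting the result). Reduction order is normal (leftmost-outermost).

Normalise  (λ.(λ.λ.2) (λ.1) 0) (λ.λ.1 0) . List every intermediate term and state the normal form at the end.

Answer: normal form = λ.λ.1 0  (in 3 steps)

Working:
  start: (λ.(λ.λ.2) (λ.1) 0) (λ.λ.1 0)
  →1  (λ.λ.λ.λ.1 0) (λ.λ.λ.1 0) (λ.λ.1 0)
  →2  (λ.λ.λ.1 0) (λ.λ.1 0)
  →3  λ.λ.1 0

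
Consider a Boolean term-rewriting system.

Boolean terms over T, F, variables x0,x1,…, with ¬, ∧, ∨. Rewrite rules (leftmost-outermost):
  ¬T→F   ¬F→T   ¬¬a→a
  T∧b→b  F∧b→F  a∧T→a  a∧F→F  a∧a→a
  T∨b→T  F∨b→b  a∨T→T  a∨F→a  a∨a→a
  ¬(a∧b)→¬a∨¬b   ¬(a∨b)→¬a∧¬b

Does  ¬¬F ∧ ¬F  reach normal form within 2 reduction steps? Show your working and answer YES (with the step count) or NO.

  start: ¬¬F ∧ ¬F
  step 1: F ∧ ¬F
  step 2: F

Answer: YES — reaches normal form F in 2 ≤ 2 steps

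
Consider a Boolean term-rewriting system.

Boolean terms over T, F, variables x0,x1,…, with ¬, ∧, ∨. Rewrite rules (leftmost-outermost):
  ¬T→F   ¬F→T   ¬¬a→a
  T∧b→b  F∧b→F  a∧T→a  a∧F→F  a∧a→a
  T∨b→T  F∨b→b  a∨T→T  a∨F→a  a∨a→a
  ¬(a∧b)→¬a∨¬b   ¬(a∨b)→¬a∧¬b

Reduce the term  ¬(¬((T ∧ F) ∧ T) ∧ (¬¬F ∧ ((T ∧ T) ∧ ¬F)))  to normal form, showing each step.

Answer: normal form = T  (in 9 steps)

Working:
  start: ¬(¬((T ∧ F) ∧ T) ∧ (¬¬F ∧ ((T ∧ T) ∧ ¬F)))
  [1] ¬¬((T ∧ F) ∧ T) ∨ ¬(¬¬F ∧ ((T ∧ T) ∧ ¬F))
  [2] ((T ∧ F) ∧ T) ∨ ¬(¬¬F ∧ ((T ∧ T) ∧ ¬F))
  [3] (T ∧ F) ∨ ¬(¬¬F ∧ ((T ∧ T) ∧ ¬F))
  [4] F ∨ ¬(¬¬F ∧ ((T ∧ T) ∧ ¬F))
  [5] ¬(¬¬F ∧ ((T ∧ T) ∧ ¬F))
  [6] ¬¬¬F ∨ ¬((T ∧ T) ∧ ¬F)
  [7] ¬F ∨ ¬((T ∧ T) ∧ ¬F)
  [8] T ∨ ¬((T ∧ T) ∧ ¬F)
  [9] T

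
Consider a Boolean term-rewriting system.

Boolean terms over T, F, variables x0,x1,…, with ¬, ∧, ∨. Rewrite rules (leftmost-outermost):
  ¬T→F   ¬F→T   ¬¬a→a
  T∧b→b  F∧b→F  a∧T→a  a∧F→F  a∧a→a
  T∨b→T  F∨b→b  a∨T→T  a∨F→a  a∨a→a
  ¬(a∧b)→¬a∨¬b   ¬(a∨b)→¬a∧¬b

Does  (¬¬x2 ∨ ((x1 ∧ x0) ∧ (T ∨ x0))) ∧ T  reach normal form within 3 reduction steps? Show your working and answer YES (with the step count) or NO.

  start: (¬¬x2 ∨ ((x1 ∧ x0) ∧ (T ∨ x0))) ∧ T
  step 1: ¬¬x2 ∨ ((x1 ∧ x0) ∧ (T ∨ x0))
  step 2: x2 ∨ ((x1 ∧ x0) ∧ (T ∨ x0))
  step 3: x2 ∨ ((x1 ∧ x0) ∧ T)

Answer: NO — after 3 steps the term is x2 ∨ ((x1 ∧ x0) ∧ T), not yet normal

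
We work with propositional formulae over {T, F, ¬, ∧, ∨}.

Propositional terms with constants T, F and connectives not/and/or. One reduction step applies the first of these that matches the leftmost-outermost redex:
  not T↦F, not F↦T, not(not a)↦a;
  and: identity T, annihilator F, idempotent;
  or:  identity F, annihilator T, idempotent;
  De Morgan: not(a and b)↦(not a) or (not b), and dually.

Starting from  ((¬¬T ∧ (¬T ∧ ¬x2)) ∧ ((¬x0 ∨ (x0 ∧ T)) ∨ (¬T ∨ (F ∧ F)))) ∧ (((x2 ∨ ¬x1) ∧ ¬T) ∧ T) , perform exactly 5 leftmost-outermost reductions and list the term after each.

Answer: after 5 steps: F ∧ (((x2 ∨ ¬x1) ∧ ¬T) ∧ T)

Reduction:
  start: ((¬¬T ∧ (¬T ∧ ¬x2)) ∧ ((¬x0 ∨ (x0 ∧ T)) ∨ (¬T ∨ (F ∧ F)))) ∧ (((x2 ∨ ¬x1) ∧ ¬T) ∧ T)
  [1] ((T ∧ (¬T ∧ ¬x2)) ∧ ((¬x0 ∨ (x0 ∧ T)) ∨ (¬T ∨ (F ∧ F)))) ∧ (((x2 ∨ ¬x1) ∧ ¬T) ∧ T)
  [2] ((¬T ∧ ¬x2) ∧ ((¬x0 ∨ (x0 ∧ T)) ∨ (¬T ∨ (F ∧ F)))) ∧ (((x2 ∨ ¬x1) ∧ ¬T) ∧ T)
  [3] ((F ∧ ¬x2) ∧ ((¬x0 ∨ (x0 ∧ T)) ∨ (¬T ∨ (F ∧ F)))) ∧ (((x2 ∨ ¬x1) ∧ ¬T) ∧ T)
  [4] (F ∧ ((¬x0 ∨ (x0 ∧ T)) ∨ (¬T ∨ (F ∧ F)))) ∧ (((x2 ∨ ¬x1) ∧ ¬T) ∧ T)
  [5] F ∧ (((x2 ∨ ¬x1) ∧ ¬T) ∧ T)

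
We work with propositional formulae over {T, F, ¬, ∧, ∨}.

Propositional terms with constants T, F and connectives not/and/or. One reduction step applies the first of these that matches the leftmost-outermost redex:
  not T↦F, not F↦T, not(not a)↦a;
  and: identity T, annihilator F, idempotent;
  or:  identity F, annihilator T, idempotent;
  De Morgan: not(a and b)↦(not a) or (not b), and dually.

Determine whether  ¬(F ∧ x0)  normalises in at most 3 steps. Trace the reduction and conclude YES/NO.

Answer: YES — reaches normal form T in 3 ≤ 3 steps

Derivation:
  start: ¬(F ∧ x0)
  step 1: ¬F ∨ ¬x0
  step 2: T ∨ ¬x0
  step 3: T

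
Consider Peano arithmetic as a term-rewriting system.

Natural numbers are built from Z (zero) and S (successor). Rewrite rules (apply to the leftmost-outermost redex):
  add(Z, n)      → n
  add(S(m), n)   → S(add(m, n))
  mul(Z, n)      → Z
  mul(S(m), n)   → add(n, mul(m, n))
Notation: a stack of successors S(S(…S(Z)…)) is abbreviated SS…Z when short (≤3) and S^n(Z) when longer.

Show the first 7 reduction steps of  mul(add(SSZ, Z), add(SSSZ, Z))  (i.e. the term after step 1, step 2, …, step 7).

  start: mul(add(SSZ, Z), add(SSSZ, Z))
  →1  mul(S(add(SZ, Z)), add(SSSZ, Z))
  →2  add(add(SSSZ, Z), mul(add(SZ, Z), add(SSSZ, Z)))
  →3  add(S(add(SSZ, Z)), mul(add(SZ, Z), add(SSSZ, Z)))
  →4  S(add(add(SSZ, Z), mul(add(SZ, Z), add(SSSZ, Z))))
  →5  S(add(S(add(SZ, Z)), mul(add(SZ, Z), add(SSSZ, Z))))
  →6  S(S(add(add(SZ, Z), mul(add(SZ, Z), add(SSSZ, Z)))))
  →7  S(S(add(S(add(Z, Z)), mul(add(SZ, Z), add(SSSZ, Z)))))

Answer: after 7 steps: S(S(add(S(add(Z, Z)), mul(add(SZ, Z), add(SSSZ, Z)))))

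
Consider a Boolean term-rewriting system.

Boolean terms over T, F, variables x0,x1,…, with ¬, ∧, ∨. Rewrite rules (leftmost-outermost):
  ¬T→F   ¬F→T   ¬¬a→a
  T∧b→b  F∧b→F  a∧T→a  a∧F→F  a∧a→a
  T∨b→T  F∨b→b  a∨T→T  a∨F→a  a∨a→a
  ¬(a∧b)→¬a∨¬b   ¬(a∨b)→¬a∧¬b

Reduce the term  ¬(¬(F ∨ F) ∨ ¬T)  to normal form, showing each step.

Answer: normal form = F  (in 4 steps)

Working:
  start: ¬(¬(F ∨ F) ∨ ¬T)
  [1] ¬¬(F ∨ F) ∧ ¬¬T
  [2] (F ∨ F) ∧ ¬¬T
  [3] F ∧ ¬¬T
  [4] F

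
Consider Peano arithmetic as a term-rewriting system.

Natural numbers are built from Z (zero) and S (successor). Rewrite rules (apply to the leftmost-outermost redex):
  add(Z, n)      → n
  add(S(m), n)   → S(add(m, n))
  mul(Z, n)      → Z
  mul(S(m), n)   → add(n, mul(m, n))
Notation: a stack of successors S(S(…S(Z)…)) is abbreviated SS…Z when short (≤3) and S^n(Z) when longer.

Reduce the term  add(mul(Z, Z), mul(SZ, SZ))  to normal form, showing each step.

  start: add(mul(Z, Z), mul(SZ, SZ))
  step 1: add(Z, mul(SZ, SZ))
  step 2: mul(SZ, SZ)
  step 3: add(SZ, mul(Z, SZ))
  step 4: S(add(Z, mul(Z, SZ)))
  step 5: S(mul(Z, SZ))
  step 6: SZ

Answer: normal form = SZ  (in 6 steps)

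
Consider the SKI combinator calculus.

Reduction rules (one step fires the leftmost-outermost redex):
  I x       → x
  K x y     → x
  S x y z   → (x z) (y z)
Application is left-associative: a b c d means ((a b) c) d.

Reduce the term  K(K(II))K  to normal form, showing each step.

Answer: normal form = KI  (in 2 steps)

Working:
  start: K(K(II))K
  →1  K(II)
  →2  KI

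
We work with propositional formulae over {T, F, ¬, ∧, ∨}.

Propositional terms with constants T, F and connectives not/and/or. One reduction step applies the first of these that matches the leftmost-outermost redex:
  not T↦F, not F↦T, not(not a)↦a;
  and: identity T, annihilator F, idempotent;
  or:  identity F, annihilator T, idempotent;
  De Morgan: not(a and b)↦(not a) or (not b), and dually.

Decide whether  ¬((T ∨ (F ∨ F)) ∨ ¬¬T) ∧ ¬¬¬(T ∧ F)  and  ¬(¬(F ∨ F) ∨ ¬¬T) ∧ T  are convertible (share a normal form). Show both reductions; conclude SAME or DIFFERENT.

Answer: SAME — A ⇓ F, B ⇓ F

Derivation:
Term A:
  start: ¬((T ∨ (F ∨ F)) ∨ ¬¬T) ∧ ¬¬¬(T ∧ F)
  step 1: (¬(T ∨ (F ∨ F)) ∧ ¬¬¬T) ∧ ¬¬¬(T ∧ F)
  step 2: ((¬T ∧ ¬(F ∨ F)) ∧ ¬¬¬T) ∧ ¬¬¬(T ∧ F)
  step 3: ((F ∧ ¬(F ∨ F)) ∧ ¬¬¬T) ∧ ¬¬¬(T ∧ F)
  step 4: (F ∧ ¬¬¬T) ∧ ¬¬¬(T ∧ F)
  step 5: F ∧ ¬¬¬(T ∧ F)
  step 6: F

Term B:
  start: ¬(¬(F ∨ F) ∨ ¬¬T) ∧ T
  step 1: ¬(¬(F ∨ F) ∨ ¬¬T)
  step 2: ¬¬(F ∨ F) ∧ ¬¬¬T
  step 3: (F ∨ F) ∧ ¬¬¬T
  step 4: F ∧ ¬¬¬T
  step 5: F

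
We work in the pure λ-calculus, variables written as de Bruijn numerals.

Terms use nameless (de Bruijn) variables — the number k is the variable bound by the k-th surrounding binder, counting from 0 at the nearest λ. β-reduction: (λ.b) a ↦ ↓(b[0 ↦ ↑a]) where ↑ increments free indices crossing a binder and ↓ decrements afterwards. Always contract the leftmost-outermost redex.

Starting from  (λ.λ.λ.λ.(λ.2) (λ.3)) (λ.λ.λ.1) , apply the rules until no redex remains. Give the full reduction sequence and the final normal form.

  start: (λ.λ.λ.λ.(λ.2) (λ.3)) (λ.λ.λ.1)
  [1] λ.λ.λ.(λ.2) (λ.3)
  [2] λ.λ.λ.1

Answer: normal form = λ.λ.λ.1  (in 2 steps)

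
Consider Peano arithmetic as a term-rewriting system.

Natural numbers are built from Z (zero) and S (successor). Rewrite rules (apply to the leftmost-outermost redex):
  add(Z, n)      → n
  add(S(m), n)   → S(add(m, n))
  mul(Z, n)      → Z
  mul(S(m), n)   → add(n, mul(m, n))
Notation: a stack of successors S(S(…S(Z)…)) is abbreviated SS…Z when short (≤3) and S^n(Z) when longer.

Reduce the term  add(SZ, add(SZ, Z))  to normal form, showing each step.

  start: add(SZ, add(SZ, Z))
  →1  S(add(Z, add(SZ, Z)))
  →2  S(add(SZ, Z))
  →3  S(S(add(Z, Z)))
  →4  SSZ

Answer: normal form = SSZ  (in 4 steps)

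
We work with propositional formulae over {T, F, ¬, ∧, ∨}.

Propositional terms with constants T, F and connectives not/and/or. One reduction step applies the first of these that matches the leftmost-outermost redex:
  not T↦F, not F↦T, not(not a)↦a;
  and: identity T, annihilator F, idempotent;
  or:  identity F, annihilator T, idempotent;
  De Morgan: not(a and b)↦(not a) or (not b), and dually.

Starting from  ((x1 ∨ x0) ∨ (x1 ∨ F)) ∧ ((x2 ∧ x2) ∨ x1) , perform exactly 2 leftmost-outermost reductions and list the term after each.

  start: ((x1 ∨ x0) ∨ (x1 ∨ F)) ∧ ((x2 ∧ x2) ∨ x1)
  →1  ((x1 ∨ x0) ∨ x1) ∧ ((x2 ∧ x2) ∨ x1)
  →2  ((x1 ∨ x0) ∨ x1) ∧ (x2 ∨ x1)

Answer: after 2 steps: ((x1 ∨ x0) ∨ x1) ∧ (x2 ∨ x1)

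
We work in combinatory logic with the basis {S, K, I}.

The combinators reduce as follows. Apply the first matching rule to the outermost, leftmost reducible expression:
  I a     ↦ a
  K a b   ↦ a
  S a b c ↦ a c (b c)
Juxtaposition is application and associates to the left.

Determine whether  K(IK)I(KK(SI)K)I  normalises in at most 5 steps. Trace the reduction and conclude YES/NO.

Answer: YES — reaches normal form KK in 4 ≤ 5 steps

Working:
  start: K(IK)I(KK(SI)K)I
  step 1: IK(KK(SI)K)I
  step 2: K(KK(SI)K)I
  step 3: KK(SI)K
  step 4: KK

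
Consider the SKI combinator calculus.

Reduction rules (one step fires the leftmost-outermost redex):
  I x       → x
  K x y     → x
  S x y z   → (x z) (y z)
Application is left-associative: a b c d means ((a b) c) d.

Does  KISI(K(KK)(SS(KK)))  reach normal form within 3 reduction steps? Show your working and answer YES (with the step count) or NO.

Answer: NO — after 3 steps the term is K(KK)(SS(KK)), not yet normal

Working:
  start: KISI(K(KK)(SS(KK)))
  step 1: II(K(KK)(SS(KK)))
  step 2: I(K(KK)(SS(KK)))
  step 3: K(KK)(SS(KK))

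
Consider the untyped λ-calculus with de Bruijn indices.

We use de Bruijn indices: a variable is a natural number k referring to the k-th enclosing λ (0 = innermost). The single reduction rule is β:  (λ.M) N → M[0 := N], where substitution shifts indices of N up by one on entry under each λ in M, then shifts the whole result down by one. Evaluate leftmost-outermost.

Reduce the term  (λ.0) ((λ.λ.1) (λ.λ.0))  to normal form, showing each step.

Answer: normal form = λ.λ.λ.0  (in 2 steps)

Derivation:
  start: (λ.0) ((λ.λ.1) (λ.λ.0))
  step 1: (λ.λ.1) (λ.λ.0)
  step 2: λ.λ.λ.0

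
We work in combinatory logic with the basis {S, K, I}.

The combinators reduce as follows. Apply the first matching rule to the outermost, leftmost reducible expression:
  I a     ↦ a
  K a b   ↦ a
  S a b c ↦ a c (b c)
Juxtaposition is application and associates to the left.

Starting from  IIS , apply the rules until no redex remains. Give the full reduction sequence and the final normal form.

  start: IIS
  [1] IS
  [2] S

Answer: normal form = S  (in 2 steps)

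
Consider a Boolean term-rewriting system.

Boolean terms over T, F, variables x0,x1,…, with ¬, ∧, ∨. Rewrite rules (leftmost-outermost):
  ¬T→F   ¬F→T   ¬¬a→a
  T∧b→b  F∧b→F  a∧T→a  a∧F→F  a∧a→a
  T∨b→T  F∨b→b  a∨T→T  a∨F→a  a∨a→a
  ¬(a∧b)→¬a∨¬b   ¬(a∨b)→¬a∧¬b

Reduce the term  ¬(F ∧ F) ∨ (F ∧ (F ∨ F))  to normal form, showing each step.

  start: ¬(F ∧ F) ∨ (F ∧ (F ∨ F))
  step 1: (¬F ∨ ¬F) ∨ (F ∧ (F ∨ F))
  step 2: ¬F ∨ (F ∧ (F ∨ F))
  step 3: T ∨ (F ∧ (F ∨ F))
  step 4: T

Answer: normal form = T  (in 4 steps)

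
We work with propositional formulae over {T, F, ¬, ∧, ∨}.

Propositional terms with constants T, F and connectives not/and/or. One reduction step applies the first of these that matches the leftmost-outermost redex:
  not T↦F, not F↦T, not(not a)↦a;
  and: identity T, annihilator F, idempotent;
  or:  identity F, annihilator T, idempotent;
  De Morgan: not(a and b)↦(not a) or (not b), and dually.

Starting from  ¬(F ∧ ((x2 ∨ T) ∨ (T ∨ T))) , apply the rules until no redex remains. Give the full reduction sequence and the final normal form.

Answer: normal form = T  (in 3 steps)

Reduction:
  start: ¬(F ∧ ((x2 ∨ T) ∨ (T ∨ T)))
  step 1: ¬F ∨ ¬((x2 ∨ T) ∨ (T ∨ T))
  step 2: T ∨ ¬((x2 ∨ T) ∨ (T ∨ T))
  step 3: T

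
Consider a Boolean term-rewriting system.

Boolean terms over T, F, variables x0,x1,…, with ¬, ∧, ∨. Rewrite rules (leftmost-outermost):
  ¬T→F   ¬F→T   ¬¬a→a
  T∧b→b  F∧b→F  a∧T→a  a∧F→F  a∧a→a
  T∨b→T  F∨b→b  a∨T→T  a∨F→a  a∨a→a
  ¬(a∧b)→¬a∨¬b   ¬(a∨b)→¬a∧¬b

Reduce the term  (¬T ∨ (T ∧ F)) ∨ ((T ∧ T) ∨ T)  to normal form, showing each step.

  start: (¬T ∨ (T ∧ F)) ∨ ((T ∧ T) ∨ T)
  →1  (F ∨ (T ∧ F)) ∨ ((T ∧ T) ∨ T)
  →2  (T ∧ F) ∨ ((T ∧ T) ∨ T)
  →3  F ∨ ((T ∧ T) ∨ T)
  →4  (T ∧ T) ∨ T
  →5  T

Answer: normal form = T  (in 5 steps)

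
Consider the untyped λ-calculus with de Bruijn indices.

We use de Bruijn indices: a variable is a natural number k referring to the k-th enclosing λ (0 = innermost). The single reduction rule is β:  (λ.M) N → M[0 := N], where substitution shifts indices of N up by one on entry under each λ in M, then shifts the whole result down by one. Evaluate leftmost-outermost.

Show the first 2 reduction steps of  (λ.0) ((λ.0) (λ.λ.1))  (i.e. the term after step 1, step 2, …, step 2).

  start: (λ.0) ((λ.0) (λ.λ.1))
  [1] (λ.0) (λ.λ.1)
  [2] λ.λ.1

Answer: after 2 steps: λ.λ.1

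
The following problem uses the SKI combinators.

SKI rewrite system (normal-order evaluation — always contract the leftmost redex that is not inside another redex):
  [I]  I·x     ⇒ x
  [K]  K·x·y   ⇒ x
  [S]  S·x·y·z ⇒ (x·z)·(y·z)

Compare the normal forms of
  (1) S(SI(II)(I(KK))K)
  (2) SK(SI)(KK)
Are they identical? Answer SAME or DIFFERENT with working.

Term A:
  start: S(SI(II)(I(KK))K)
  [1] S(I(I(KK))(II(I(KK)))K)
  [2] S(I(KK)(II(I(KK)))K)
  [3] S(KK(II(I(KK)))K)
  [4] S(KK)

Term B:
  start: SK(SI)(KK)
  [1] K(KK)(SI(KK))
  [2] KK

Answer: DIFFERENT — A ⇓ S(KK), B ⇓ KK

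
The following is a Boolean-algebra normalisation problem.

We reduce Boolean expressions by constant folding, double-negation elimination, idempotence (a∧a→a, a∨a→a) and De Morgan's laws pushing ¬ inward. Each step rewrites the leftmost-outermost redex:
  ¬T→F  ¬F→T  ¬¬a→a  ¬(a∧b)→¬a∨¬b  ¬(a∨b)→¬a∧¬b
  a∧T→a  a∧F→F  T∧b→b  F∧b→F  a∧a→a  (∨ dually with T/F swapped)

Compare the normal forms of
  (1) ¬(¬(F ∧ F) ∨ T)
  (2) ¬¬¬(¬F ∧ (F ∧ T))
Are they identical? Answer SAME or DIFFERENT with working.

Term A:
  start: ¬(¬(F ∧ F) ∨ T)
  [1] ¬¬(F ∧ F) ∧ ¬T
  [2] (F ∧ F) ∧ ¬T
  [3] F ∧ ¬T
  [4] F

Term B:
  start: ¬¬¬(¬F ∧ (F ∧ T))
  [1] ¬(¬F ∧ (F ∧ T))
  [2] ¬¬F ∨ ¬(F ∧ T)
  [3] F ∨ ¬(F ∧ T)
  [4] ¬(F ∧ T)
  [5] ¬F ∨ ¬T
  [6] T ∨ ¬T
  [7] T

Answer: DIFFERENT — A ⇓ F, B ⇓ T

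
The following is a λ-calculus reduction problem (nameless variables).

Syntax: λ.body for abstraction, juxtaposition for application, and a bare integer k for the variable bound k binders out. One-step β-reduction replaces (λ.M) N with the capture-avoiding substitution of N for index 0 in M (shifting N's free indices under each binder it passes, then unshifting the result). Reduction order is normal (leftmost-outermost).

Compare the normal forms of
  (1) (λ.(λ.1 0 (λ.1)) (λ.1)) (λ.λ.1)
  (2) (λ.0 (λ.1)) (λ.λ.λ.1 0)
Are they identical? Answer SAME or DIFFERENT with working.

Answer: DIFFERENT — A ⇓ λ.λ.λ.1, B ⇓ λ.λ.1 0

Working:
Term A:
  start: (λ.(λ.1 0 (λ.1)) (λ.1)) (λ.λ.1)
  [1] (λ.(λ.λ.1) 0 (λ.1)) (λ.λ.λ.1)
  [2] (λ.λ.1) (λ.λ.λ.1) (λ.λ.λ.λ.1)
  [3] (λ.λ.λ.λ.1) (λ.λ.λ.λ.1)
  [4] λ.λ.λ.1

Term B:
  start: (λ.0 (λ.1)) (λ.λ.λ.1 0)
  [1] (λ.λ.λ.1 0) (λ.λ.λ.λ.1 0)
  [2] λ.λ.1 0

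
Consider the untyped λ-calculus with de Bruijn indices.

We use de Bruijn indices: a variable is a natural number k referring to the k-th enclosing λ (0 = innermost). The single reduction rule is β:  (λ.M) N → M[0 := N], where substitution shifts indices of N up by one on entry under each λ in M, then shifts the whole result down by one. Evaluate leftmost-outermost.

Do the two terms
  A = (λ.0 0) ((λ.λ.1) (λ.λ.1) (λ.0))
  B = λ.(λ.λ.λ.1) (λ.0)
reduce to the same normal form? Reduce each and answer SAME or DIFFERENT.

Answer: SAME — A ⇓ λ.λ.λ.1, B ⇓ λ.λ.λ.1

Working:
Term A:
  start: (λ.0 0) ((λ.λ.1) (λ.λ.1) (λ.0))
  step 1: (λ.λ.1) (λ.λ.1) (λ.0) ((λ.λ.1) (λ.λ.1) (λ.0))
  step 2: (λ.λ.λ.1) (λ.0) ((λ.λ.1) (λ.λ.1) (λ.0))
  step 3: (λ.λ.1) ((λ.λ.1) (λ.λ.1) (λ.0))
  step 4: λ.(λ.λ.1) (λ.λ.1) (λ.0)
  step 5: λ.(λ.λ.λ.1) (λ.0)
  step 6: λ.λ.λ.1

Term B:
  start: λ.(λ.λ.λ.1) (λ.0)
  step 1: λ.λ.λ.1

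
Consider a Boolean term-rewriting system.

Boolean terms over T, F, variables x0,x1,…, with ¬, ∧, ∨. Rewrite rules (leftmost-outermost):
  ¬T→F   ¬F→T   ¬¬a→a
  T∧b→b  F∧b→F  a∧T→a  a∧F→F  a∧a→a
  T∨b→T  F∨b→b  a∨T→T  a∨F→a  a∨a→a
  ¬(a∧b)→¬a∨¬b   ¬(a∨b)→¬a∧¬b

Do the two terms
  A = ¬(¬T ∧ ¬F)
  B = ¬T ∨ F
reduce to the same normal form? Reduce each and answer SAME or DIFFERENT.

Term A:
  start: ¬(¬T ∧ ¬F)
  [1] ¬¬T ∨ ¬¬F
  [2] T ∨ ¬¬F
  [3] T

Term B:
  start: ¬T ∨ F
  [1] ¬T
  [2] F

Answer: DIFFERENT — A ⇓ T, B ⇓ F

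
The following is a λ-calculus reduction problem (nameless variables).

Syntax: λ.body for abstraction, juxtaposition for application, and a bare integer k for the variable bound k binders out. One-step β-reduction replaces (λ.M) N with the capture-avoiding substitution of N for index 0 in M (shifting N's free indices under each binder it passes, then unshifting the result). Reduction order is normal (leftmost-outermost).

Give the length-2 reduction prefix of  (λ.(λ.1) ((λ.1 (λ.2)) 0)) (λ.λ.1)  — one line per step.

Answer: after 2 steps: λ.λ.1

Working:
  start: (λ.(λ.1) ((λ.1 (λ.2)) 0)) (λ.λ.1)
  →1  (λ.λ.λ.1) ((λ.(λ.λ.1) (λ.λ.λ.1)) (λ.λ.1))
  →2  λ.λ.1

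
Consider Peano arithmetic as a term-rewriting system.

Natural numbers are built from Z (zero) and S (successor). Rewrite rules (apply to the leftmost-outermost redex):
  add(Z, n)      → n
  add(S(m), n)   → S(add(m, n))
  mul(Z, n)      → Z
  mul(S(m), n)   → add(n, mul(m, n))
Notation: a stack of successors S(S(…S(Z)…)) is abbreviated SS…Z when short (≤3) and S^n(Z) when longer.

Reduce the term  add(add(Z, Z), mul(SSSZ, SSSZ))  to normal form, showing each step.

  start: add(add(Z, Z), mul(SSSZ, SSSZ))
  [1] add(Z, mul(SSSZ, SSSZ))
  [2] mul(SSSZ, SSSZ)
  [3] add(SSSZ, mul(SSZ, SSSZ))
  [4] S(add(SSZ, mul(SSZ, SSSZ)))
  [5] S(S(add(SZ, mul(SSZ, SSSZ))))
  [6] S(S(S(add(Z, mul(SSZ, SSSZ)))))
  [7] S(S(S(mul(SSZ, SSSZ))))
  [8] S(S(S(add(SSSZ, mul(SZ, SSSZ)))))
  [9] S(S(S(S(add(SSZ, mul(SZ, SSSZ))))))
  [10] S(S(S(S(S(add(SZ, mul(SZ, SSSZ)))))))
  [11] S(S(S(S(S(S(add(Z, mul(SZ, SSSZ))))))))
  [12] S(S(S(S(S(S(mul(SZ, SSSZ)))))))
  [13] S(S(S(S(S(S(add(SSSZ, mul(Z, SSSZ))))))))
  [14] S(S(S(S(S(S(S(add(SSZ, mul(Z, SSSZ)))))))))
  [15] S(S(S(S(S(S(S(S(add(SZ, mul(Z, SSSZ))))))))))
  [16] S(S(S(S(S(S(S(S(S(add(Z, mul(Z, SSSZ)))))))))))
  [17] S(S(S(S(S(S(S(S(S(mul(Z, SSSZ))))))))))
  [18] S^9(Z)

Answer: normal form = S^9(Z)  (in 18 steps)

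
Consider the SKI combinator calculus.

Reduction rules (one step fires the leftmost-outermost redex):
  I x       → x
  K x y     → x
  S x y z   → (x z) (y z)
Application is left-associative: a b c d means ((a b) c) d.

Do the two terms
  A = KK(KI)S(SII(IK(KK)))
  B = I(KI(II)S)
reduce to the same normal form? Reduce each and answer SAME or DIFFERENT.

Term A:
  start: KK(KI)S(SII(IK(KK)))
  step 1: KS(SII(IK(KK)))
  step 2: S

Term B:
  start: I(KI(II)S)
  step 1: KI(II)S
  step 2: IS
  step 3: S

Answer: SAME — A ⇓ S, B ⇓ S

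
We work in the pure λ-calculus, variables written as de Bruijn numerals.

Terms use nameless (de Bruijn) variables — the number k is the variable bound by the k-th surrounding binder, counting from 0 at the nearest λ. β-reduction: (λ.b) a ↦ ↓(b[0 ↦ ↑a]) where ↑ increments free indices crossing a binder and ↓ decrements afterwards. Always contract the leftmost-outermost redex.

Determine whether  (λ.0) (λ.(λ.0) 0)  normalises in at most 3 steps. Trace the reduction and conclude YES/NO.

  start: (λ.0) (λ.(λ.0) 0)
  [1] λ.(λ.0) 0
  [2] λ.0

Answer: YES — reaches normal form λ.0 in 2 ≤ 3 steps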